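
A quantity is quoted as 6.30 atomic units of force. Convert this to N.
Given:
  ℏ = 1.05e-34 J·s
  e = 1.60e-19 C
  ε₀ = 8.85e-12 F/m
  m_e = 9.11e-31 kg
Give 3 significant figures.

One atomic unit of force: F_au = E_h/a₀ = m_e²e⁶/((4πε₀)³ℏ⁴) = 8.33e-8 N.
6.30 × 8.33e-8 N = 5.25e-7 N

5.25e-7 N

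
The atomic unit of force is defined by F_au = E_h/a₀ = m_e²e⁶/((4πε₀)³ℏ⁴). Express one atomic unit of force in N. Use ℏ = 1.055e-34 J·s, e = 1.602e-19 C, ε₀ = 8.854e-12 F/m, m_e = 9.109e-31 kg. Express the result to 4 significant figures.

8.220e-8 N

F_au = E_h/a₀ = m_e²e⁶/((4πε₀)³ℏ⁴)
E_h = 4.354e-18 J
a₀ = 5.297e-11 m
E_h/a₀ = 8.220e-8 N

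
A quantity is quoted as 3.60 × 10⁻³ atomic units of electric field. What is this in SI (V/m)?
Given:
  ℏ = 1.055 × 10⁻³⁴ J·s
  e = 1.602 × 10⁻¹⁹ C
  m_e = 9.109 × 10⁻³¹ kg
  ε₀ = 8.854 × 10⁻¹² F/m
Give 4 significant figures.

1.847 × 10⁹ V/m

One atomic unit of electric field: E_au = E_h/(e a₀) = m_e²e⁵/((4πε₀)³ℏ⁴) = 5.131 × 10¹¹ V/m.
3.60 × 10⁻³ × 5.131 × 10¹¹ V/m = 1.847 × 10⁹ V/m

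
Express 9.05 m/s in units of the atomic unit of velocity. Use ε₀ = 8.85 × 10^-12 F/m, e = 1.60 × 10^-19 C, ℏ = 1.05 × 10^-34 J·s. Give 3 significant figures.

atomic unit of velocity: v_au = e²/(4πε₀ℏ) = 2.19 × 10^6 m/s.
9.05 / 2.19 × 10^6 = 4.13 × 10^-6

4.13 × 10^-6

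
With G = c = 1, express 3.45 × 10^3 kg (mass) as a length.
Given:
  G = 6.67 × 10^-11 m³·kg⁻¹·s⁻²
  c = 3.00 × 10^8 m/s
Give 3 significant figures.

In G = c = 1 units mass has dimensions of length; the conversion factor is G/c².
3.45 × 10^3 kg × (G/c²) = 2.56 × 10^-24 m

2.56 × 10^-24 m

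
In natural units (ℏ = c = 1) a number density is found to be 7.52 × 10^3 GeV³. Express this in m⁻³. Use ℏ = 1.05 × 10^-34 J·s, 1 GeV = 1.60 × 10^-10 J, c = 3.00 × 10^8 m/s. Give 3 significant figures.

9.85 × 10^50 m⁻³

Number density is [L]⁻³ = [E]³/(ℏc)³.
1 GeV³ → 1/(ℏc)³ × (1 GeV in J)³ = 1.31 × 10^47 m⁻³.
Result: 7.52 × 10^3 × 1.31 × 10^47 = 9.85 × 10^50 m⁻³.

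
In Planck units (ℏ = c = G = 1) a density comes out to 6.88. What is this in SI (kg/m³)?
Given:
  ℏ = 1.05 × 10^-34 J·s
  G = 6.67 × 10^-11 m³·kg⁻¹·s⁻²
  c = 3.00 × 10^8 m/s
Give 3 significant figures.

One Planck density: ρ_P = c⁵/(ℏG²) = 5.20 × 10^96 kg/m³.
6.88 × 5.20 × 10^96 kg/m³ = 3.58 × 10^97 kg/m³

3.58 × 10^97 kg/m³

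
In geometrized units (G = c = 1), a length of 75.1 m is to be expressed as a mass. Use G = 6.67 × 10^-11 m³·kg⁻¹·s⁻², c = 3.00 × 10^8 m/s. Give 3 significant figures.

1.01 × 10^29 kg

Length → mass via c²/G.
75.1 m × (c²/G) = 1.01 × 10^29 kg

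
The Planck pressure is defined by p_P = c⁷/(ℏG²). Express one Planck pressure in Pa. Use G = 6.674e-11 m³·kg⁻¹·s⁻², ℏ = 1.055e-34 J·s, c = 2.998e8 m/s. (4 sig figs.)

4.632e113 Pa

p_P = c⁷/(ℏG²)
  = 2.177e59 / 4.699e-55
  = 4.632e113 Pa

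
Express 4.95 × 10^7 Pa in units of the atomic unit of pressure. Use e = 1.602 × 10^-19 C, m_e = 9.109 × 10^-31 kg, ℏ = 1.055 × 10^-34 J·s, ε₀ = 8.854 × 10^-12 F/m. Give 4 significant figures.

atomic unit of pressure: P_au = E_h/a₀³ = m_e⁴e¹⁰/((4πε₀)⁵ℏ⁸) = 2.929 × 10^13 Pa.
4.95 × 10^7 / 2.929 × 10^13 = 1.690 × 10^-6

1.690 × 10^-6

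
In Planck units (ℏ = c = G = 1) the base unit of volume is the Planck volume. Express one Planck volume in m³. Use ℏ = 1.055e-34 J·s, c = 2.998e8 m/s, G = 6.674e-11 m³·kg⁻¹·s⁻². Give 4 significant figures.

V_P = (ℏG/c³)^(3/2)
  = √(1.784e-209)
  = 4.224e-105 m³

4.224e-105 m³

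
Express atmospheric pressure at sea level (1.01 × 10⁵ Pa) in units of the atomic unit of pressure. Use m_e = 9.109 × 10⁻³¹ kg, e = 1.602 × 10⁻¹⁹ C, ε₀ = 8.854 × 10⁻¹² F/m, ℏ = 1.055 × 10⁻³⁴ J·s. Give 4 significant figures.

atomic unit of pressure: P_au = E_h/a₀³ = m_e⁴e¹⁰/((4πε₀)⁵ℏ⁸) = 2.929 × 10¹³ Pa.
1.01 × 10⁵ / 2.929 × 10¹³ = 3.448 × 10⁻⁹

3.448 × 10⁻⁹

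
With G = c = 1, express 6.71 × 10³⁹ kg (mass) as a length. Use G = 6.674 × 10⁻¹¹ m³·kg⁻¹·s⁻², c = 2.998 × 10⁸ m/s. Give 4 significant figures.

In G = c = 1 units mass has dimensions of length; the conversion factor is G/c².
6.71 × 10³⁹ kg × (G/c²) = 4.982 × 10¹² m

4.982 × 10¹² m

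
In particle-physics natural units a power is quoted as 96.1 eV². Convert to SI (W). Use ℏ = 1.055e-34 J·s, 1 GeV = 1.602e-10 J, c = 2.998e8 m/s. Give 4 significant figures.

Power is [E]/[T] = [E]²/ℏ.
1 GeV² → 1/ℏ × (1 GeV in J)² = 2.433e14 W.
Convert the energy scale: 96.1 eV² = 9.61e-17 GeV².
Result: 9.61e-17 × 2.433e14 = 0.02338 W.

0.02338 W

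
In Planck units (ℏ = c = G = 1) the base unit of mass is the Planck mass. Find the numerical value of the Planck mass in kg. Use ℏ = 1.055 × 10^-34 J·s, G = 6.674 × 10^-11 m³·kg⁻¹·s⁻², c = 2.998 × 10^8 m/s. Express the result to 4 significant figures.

2.177 × 10^-8 kg

m_P = √(ℏc/G)
  = √(4.739 × 10^-16)
  = 2.177 × 10^-8 kg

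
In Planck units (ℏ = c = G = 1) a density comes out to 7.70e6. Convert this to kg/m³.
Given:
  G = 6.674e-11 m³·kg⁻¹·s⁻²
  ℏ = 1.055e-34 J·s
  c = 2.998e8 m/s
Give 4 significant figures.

3.968e103 kg/m³

One Planck density: ρ_P = c⁵/(ℏG²) = 5.154e96 kg/m³.
7.70e6 × 5.154e96 kg/m³ = 3.968e103 kg/m³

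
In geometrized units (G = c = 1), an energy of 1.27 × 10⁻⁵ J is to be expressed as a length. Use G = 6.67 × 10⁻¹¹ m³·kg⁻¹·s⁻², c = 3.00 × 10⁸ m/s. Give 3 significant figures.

1.05 × 10⁻⁴⁹ m

Energy → length via G/c⁴.
1.27 × 10⁻⁵ J × (G/c⁴) = 1.05 × 10⁻⁴⁹ m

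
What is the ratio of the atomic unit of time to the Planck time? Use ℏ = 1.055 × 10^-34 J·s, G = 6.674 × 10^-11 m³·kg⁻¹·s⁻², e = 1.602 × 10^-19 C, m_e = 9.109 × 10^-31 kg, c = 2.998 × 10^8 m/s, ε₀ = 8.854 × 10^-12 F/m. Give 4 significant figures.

4.494 × 10^26

atomic unit of time: τ_au = (4πε₀)²ℏ³/(m_e e⁴) = 2.423 × 10^-17 s
Planck time: t_P = √(ℏG/c⁵) = 5.392 × 10^-44 s
ratio = 2.423 × 10^-17 / 5.392 × 10^-44 = 4.494 × 10^26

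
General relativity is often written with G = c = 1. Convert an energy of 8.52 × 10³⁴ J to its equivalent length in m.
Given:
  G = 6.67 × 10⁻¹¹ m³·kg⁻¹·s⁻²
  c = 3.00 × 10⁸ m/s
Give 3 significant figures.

Energy → length via G/c⁴.
8.52 × 10³⁴ J × (G/c⁴) = 7.02 × 10⁻¹⁰ m

7.02 × 10⁻¹⁰ m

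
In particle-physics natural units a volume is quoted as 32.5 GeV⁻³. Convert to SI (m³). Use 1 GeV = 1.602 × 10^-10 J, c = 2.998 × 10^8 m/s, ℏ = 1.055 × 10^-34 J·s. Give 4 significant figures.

2.501 × 10^-46 m³

Volume is [L]³ = [E]⁻³·(ℏc)³.
1 GeV⁻³ → (ℏc)³ × (1 GeV in J)⁻³ = 7.696 × 10^-48 m³.
Result: 32.5 × 7.696 × 10^-48 = 2.501 × 10^-46 m³.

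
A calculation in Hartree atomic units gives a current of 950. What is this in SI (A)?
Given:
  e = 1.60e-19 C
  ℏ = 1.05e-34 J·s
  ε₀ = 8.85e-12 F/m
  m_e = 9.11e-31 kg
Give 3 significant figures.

6.34 A

One atomic unit of electric current: I_au = e E_h/ℏ = m_e e⁵/((4πε₀)²ℏ³) = 6.67e-3 A.
950 × 6.67e-3 A = 6.34 A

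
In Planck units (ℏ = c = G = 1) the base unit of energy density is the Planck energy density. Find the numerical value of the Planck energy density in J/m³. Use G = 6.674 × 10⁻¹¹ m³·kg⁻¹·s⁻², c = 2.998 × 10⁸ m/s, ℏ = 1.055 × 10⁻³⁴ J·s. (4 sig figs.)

u_P = c⁷/(ℏG²)
  = 2.177 × 10⁵⁹ / 4.699 × 10⁻⁵⁵
  = 4.632 × 10¹¹³ J/m³

4.632 × 10¹¹³ J/m³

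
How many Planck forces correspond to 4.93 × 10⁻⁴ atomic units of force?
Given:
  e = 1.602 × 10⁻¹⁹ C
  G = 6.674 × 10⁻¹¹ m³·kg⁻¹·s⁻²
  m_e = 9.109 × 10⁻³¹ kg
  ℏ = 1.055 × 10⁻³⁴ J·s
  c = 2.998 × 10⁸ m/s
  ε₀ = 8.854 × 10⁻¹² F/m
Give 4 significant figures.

atomic unit of force: F_au = E_h/a₀ = m_e²e⁶/((4πε₀)³ℏ⁴) = 8.220 × 10⁻⁸ N
Planck force: F_P = c⁴/G = 1.210 × 10⁴⁴ N
4.93 × 10⁻⁴ × 8.220 × 10⁻⁸ / 1.210 × 10⁴⁴ = 3.348 × 10⁻⁵⁵

3.348 × 10⁻⁵⁵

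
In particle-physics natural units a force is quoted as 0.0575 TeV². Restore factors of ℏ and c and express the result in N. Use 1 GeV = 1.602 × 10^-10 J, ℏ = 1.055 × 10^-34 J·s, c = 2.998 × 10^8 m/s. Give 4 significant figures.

4.666 × 10^10 N

Force is [E]/[L] = [E]²/(ℏc); restore (ℏc)⁻¹.
1 GeV² → 1/(ℏc) × (1 GeV in J)² = 8.114 × 10^5 N.
Convert the energy scale: 0.0575 TeV² = 5.75 × 10^4 GeV².
Result: 5.75 × 10^4 × 8.114 × 10^5 = 4.666 × 10^10 N.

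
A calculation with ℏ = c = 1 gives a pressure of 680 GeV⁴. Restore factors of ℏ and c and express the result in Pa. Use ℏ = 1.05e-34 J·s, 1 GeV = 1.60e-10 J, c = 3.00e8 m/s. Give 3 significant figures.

1.43e40 Pa

Pressure is [E]/[L]³ = [E]⁴/(ℏc)³.
1 GeV⁴ → 1/(ℏc)³ × (1 GeV in J)⁴ = 2.10e37 Pa.
Result: 680 × 2.10e37 = 1.43e40 Pa.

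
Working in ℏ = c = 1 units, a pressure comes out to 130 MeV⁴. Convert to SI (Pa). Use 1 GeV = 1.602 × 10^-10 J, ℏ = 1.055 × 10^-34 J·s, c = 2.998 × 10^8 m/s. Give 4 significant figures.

2.706 × 10^27 Pa

Pressure is [E]/[L]³ = [E]⁴/(ℏc)³.
1 GeV⁴ → 1/(ℏc)³ × (1 GeV in J)⁴ = 2.082 × 10^37 Pa.
Convert the energy scale: 130 MeV⁴ = 1.30 × 10^-10 GeV⁴.
Result: 1.30 × 10^-10 × 2.082 × 10^37 = 2.706 × 10^27 Pa.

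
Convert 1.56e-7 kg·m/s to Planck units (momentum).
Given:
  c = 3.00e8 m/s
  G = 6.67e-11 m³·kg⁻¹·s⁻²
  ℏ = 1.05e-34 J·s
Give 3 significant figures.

2.39e-8

Planck momentum: p_P = √(ℏc³/G) = 6.52 kg·m/s.
1.56e-7 / 6.52 = 2.39e-8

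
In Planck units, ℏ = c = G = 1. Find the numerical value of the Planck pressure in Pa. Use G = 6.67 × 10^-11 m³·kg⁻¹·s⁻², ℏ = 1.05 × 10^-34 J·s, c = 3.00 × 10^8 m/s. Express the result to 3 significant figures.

Dimensional analysis gives p_P = c⁷/(ℏG²).
  = 2.19 × 10^59 / 4.67 × 10^-55
  = 4.68 × 10^113 Pa

4.68 × 10^113 Pa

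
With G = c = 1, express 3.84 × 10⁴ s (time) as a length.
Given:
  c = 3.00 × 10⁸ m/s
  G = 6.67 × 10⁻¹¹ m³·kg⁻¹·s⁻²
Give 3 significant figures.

1.15 × 10¹³ m

Time → length via c.
3.84 × 10⁴ s × (c) = 1.15 × 10¹³ m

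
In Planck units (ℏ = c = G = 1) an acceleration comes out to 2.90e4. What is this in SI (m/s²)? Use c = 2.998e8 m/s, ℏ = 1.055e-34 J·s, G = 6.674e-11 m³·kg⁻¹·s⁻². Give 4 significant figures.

One Planck acceleration: a_P = √(c⁷/(ℏG)) = 5.560e51 m/s².
2.90e4 × 5.560e51 m/s² = 1.612e56 m/s²

1.612e56 m/s²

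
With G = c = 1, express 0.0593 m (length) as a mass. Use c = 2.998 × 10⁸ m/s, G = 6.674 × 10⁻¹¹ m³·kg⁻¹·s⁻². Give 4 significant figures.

Length → mass via c²/G.
0.0593 m × (c²/G) = 7.986 × 10²⁵ kg

7.986 × 10²⁵ kg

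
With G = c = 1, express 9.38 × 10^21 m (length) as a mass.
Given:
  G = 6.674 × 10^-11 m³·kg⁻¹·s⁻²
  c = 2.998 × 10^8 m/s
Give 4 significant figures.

1.263 × 10^49 kg

Length → mass via c²/G.
9.38 × 10^21 m × (c²/G) = 1.263 × 10^49 kg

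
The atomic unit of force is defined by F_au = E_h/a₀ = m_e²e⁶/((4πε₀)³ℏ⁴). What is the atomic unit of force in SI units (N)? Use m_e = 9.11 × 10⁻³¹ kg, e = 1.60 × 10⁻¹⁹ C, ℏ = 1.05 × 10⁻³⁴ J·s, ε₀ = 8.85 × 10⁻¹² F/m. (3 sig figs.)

8.33 × 10⁻⁸ N

F_au = E_h/a₀ = m_e²e⁶/((4πε₀)³ℏ⁴)
E_h = 4.38 × 10⁻¹⁸ J
a₀ = 5.26 × 10⁻¹¹ m
E_h/a₀ = 8.33 × 10⁻⁸ N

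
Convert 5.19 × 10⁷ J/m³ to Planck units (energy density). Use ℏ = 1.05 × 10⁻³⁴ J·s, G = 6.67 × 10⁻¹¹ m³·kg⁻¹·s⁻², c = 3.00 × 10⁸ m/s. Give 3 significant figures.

Planck energy density: u_P = c⁷/(ℏG²) = 4.68 × 10¹¹³ J/m³.
5.19 × 10⁷ / 4.68 × 10¹¹³ = 1.11 × 10⁻¹⁰⁶

1.11 × 10⁻¹⁰⁶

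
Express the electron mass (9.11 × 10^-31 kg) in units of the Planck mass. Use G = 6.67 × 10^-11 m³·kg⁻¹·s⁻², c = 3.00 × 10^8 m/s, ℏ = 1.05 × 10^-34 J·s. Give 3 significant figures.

4.19 × 10^-23

Planck mass: m_P = √(ℏc/G) = 2.17 × 10^-8 kg.
9.11 × 10^-31 / 2.17 × 10^-8 = 4.19 × 10^-23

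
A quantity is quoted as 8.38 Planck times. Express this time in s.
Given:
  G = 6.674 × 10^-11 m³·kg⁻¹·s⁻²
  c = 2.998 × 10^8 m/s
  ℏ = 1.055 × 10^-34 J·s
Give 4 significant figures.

4.518 × 10^-43 s

One Planck time: t_P = √(ℏG/c⁵) = 5.392 × 10^-44 s.
8.38 × 5.392 × 10^-44 s = 4.518 × 10^-43 s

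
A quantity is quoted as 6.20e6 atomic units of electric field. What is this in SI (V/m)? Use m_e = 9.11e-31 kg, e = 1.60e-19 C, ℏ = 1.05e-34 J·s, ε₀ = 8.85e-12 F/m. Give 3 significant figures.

3.23e18 V/m

One atomic unit of electric field: E_au = E_h/(e a₀) = m_e²e⁵/((4πε₀)³ℏ⁴) = 5.20e11 V/m.
6.20e6 × 5.20e11 V/m = 3.23e18 V/m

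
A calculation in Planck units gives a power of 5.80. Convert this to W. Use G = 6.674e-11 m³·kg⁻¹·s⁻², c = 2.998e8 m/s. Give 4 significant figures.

One Planck power: P_P = c⁵/G = 3.629e52 W.
5.80 × 3.629e52 W = 2.105e53 W

2.105e53 W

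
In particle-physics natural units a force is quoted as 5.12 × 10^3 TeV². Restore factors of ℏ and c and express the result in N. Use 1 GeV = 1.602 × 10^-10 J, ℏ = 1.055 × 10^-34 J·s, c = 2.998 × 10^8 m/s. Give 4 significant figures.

Force is [E]/[L] = [E]²/(ℏc); restore (ℏc)⁻¹.
1 GeV² → 1/(ℏc) × (1 GeV in J)² = 8.114 × 10^5 N.
Convert the energy scale: 5.12 × 10^3 TeV² = 5.12 × 10^9 GeV².
Result: 5.12 × 10^9 × 8.114 × 10^5 = 4.154 × 10^15 N.

4.154 × 10^15 N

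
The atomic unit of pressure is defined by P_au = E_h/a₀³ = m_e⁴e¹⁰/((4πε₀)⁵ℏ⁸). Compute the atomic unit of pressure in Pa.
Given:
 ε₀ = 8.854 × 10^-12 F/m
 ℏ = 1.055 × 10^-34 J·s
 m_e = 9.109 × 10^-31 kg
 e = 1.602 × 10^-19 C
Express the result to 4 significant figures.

2.929 × 10^13 Pa

P_au = E_h/a₀³ = m_e⁴e¹⁰/((4πε₀)⁵ℏ⁸)
E_h = 4.354 × 10^-18 J
a₀ = 5.297 × 10^-11 m
E_h/a₀³ = 2.929 × 10^13 Pa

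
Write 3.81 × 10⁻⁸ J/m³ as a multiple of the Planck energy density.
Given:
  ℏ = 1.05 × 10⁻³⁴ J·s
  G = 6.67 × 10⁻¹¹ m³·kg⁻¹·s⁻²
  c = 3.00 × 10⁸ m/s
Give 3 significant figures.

8.14 × 10⁻¹²²

Planck energy density: u_P = c⁷/(ℏG²) = 4.68 × 10¹¹³ J/m³.
3.81 × 10⁻⁸ / 4.68 × 10¹¹³ = 8.14 × 10⁻¹²²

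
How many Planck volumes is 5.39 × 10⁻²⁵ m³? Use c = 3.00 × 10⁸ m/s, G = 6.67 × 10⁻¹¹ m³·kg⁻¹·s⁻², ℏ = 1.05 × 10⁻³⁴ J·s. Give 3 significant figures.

Planck volume: V_P = (ℏG/c³)^(3/2) = 4.18 × 10⁻¹⁰⁵ m³.
5.39 × 10⁻²⁵ / 4.18 × 10⁻¹⁰⁵ = 1.29 × 10⁸⁰

1.29 × 10⁸⁰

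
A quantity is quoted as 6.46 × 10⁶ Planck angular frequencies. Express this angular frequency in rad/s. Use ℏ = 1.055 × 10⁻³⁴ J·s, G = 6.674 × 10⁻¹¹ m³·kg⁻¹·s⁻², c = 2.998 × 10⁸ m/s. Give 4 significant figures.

One Planck angular frequency: ω_P = √(c⁵/(ℏG)) = 1.855 × 10⁴³ rad/s.
6.46 × 10⁶ × 1.855 × 10⁴³ rad/s = 1.198 × 10⁵⁰ rad/s

1.198 × 10⁵⁰ rad/s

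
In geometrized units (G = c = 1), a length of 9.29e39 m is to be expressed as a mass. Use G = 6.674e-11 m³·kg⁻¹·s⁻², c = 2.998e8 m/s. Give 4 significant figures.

1.251e67 kg

Length → mass via c²/G.
9.29e39 m × (c²/G) = 1.251e67 kg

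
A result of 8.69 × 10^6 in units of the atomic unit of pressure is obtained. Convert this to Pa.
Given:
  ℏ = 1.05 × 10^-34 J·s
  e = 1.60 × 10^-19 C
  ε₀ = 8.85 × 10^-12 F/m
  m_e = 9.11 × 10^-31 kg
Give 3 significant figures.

One atomic unit of pressure: P_au = E_h/a₀³ = m_e⁴e¹⁰/((4πε₀)⁵ℏ⁸) = 3.01 × 10^13 Pa.
8.69 × 10^6 × 3.01 × 10^13 Pa = 2.62 × 10^20 Pa

2.62 × 10^20 Pa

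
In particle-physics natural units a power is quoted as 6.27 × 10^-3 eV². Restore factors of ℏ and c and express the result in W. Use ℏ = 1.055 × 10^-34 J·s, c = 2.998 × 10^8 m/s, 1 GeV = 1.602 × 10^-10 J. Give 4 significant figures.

1.525 × 10^-6 W

Power is [E]/[T] = [E]²/ℏ.
1 GeV² → 1/ℏ × (1 GeV in J)² = 2.433 × 10^14 W.
Convert the energy scale: 6.27 × 10^-3 eV² = 6.27 × 10^-21 GeV².
Result: 6.27 × 10^-21 × 2.433 × 10^14 = 1.525 × 10^-6 W.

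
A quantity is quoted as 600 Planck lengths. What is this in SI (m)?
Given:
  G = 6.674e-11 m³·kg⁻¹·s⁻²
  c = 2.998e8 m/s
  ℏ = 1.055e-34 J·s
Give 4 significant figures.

One Planck length: ℓ_P = √(ℏG/c³) = 1.616e-35 m.
600 × 1.616e-35 m = 9.699e-33 m

9.699e-33 m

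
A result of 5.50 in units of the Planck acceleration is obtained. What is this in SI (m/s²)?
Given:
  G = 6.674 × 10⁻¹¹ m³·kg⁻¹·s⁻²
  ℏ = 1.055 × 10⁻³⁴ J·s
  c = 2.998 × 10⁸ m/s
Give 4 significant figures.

One Planck acceleration: a_P = √(c⁷/(ℏG)) = 5.560 × 10⁵¹ m/s².
5.50 × 5.560 × 10⁵¹ m/s² = 3.058 × 10⁵² m/s²

3.058 × 10⁵² m/s²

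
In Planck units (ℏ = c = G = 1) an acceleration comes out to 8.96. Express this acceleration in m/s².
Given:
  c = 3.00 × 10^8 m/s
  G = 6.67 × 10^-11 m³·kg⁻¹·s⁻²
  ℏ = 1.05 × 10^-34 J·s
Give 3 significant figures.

One Planck acceleration: a_P = √(c⁷/(ℏG)) = 5.59 × 10^51 m/s².
8.96 × 5.59 × 10^51 m/s² = 5.01 × 10^52 m/s²

5.01 × 10^52 m/s²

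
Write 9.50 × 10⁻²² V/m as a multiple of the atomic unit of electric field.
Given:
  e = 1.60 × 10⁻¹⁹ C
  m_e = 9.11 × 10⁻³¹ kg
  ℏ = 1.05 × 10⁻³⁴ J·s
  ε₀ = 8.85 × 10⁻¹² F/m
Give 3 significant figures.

atomic unit of electric field: E_au = E_h/(e a₀) = m_e²e⁵/((4πε₀)³ℏ⁴) = 5.20 × 10¹¹ V/m.
9.50 × 10⁻²² / 5.20 × 10¹¹ = 1.83 × 10⁻³³

1.83 × 10⁻³³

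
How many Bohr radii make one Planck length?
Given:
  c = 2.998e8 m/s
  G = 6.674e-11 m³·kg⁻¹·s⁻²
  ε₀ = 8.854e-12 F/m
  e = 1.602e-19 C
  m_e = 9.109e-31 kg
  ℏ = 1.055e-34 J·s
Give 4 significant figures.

3.051e-25

Planck length: ℓ_P = √(ℏG/c³) = 1.616e-35 m
Bohr radius: a₀ = 4πε₀ℏ²/(m_e e²) = 5.297e-11 m
ratio = 1.616e-35 / 5.297e-11 = 3.051e-25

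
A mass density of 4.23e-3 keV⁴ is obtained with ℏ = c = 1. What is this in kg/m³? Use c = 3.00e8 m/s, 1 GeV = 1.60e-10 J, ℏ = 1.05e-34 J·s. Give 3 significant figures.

9.85e-7 kg/m³

Mass density is [E]/(c²[L]³) = [E]⁴/(ℏ³c⁵).
1 GeV⁴ → 1/(ℏ³c⁵) × (1 GeV in J)⁴ = 2.33e20 kg/m³.
Convert the energy scale: 4.23e-3 keV⁴ = 4.23e-27 GeV⁴.
Result: 4.23e-27 × 2.33e20 = 9.85e-7 kg/m³.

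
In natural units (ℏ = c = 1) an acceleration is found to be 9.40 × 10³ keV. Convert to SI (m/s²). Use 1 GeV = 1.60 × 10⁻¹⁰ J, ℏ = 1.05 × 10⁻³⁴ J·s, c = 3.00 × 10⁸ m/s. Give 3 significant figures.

4.30 × 10³⁰ m/s²

Acceleration is [L]/[T]² = c·[E]/ℏ.
1 GeV → c/ℏ × (1 GeV in J) = 4.57 × 10³² m/s².
Convert the energy scale: 9.40 × 10³ keV = 9.40 × 10⁻³ GeV.
Result: 9.40 × 10⁻³ × 4.57 × 10³² = 4.30 × 10³⁰ m/s².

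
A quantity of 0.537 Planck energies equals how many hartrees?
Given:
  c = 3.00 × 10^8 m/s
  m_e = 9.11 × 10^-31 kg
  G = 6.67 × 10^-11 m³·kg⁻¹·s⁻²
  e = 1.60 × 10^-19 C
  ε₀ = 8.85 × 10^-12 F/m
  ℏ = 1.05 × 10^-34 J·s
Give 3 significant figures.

Planck energy: E_P = √(ℏc⁵/G) = 1.96 × 10^9 J
hartree: E_h = m_e e⁴/(4πε₀ℏ)² = 4.38 × 10^-18 J
0.537 × 1.96 × 10^9 / 4.38 × 10^-18 = 2.40 × 10^26

2.40 × 10^26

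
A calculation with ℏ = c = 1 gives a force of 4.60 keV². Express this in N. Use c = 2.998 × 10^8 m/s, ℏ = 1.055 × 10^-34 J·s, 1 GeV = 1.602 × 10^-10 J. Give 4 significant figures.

Force is [E]/[L] = [E]²/(ℏc); restore (ℏc)⁻¹.
1 GeV² → 1/(ℏc) × (1 GeV in J)² = 8.114 × 10^5 N.
Convert the energy scale: 4.60 keV² = 4.60 × 10^-12 GeV².
Result: 4.60 × 10^-12 × 8.114 × 10^5 = 3.732 × 10^-6 N.

3.732 × 10^-6 N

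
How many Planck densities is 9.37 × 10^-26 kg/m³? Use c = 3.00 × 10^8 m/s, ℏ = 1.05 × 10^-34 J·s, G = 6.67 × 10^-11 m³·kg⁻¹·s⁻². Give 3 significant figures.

1.80 × 10^-122

Planck density: ρ_P = c⁵/(ℏG²) = 5.20 × 10^96 kg/m³.
9.37 × 10^-26 / 5.20 × 10^96 = 1.80 × 10^-122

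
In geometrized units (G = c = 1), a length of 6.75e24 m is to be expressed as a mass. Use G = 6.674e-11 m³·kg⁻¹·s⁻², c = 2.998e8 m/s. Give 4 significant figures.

9.090e51 kg

Length → mass via c²/G.
6.75e24 m × (c²/G) = 9.090e51 kg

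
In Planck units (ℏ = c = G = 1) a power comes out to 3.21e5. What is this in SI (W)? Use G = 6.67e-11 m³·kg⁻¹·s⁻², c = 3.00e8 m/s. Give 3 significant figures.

1.17e58 W

One Planck power: P_P = c⁵/G = 3.64e52 W.
3.21e5 × 3.64e52 W = 1.17e58 W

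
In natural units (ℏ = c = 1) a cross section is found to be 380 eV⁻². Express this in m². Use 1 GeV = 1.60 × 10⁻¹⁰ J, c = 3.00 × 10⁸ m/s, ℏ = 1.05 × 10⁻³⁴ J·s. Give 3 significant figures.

1.47 × 10⁻¹¹ m²

Area is [L]² = [E]⁻²·(ℏc)²; restore (ℏc)².
1 GeV⁻² → (ℏc)² × (1 GeV in J)⁻² = 3.88 × 10⁻³² m².
Convert the energy scale: 380 eV⁻² = 3.80 × 10²⁰ GeV⁻².
Result: 3.80 × 10²⁰ × 3.88 × 10⁻³² = 1.47 × 10⁻¹¹ m².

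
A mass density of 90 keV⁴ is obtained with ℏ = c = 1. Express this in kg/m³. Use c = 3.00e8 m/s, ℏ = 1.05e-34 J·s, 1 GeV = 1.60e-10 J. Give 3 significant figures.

0.0210 kg/m³

Mass density is [E]/(c²[L]³) = [E]⁴/(ℏ³c⁵).
1 GeV⁴ → 1/(ℏ³c⁵) × (1 GeV in J)⁴ = 2.33e20 kg/m³.
Convert the energy scale: 90 keV⁴ = 9.00e-23 GeV⁴.
Result: 9.00e-23 × 2.33e20 = 0.0210 kg/m³.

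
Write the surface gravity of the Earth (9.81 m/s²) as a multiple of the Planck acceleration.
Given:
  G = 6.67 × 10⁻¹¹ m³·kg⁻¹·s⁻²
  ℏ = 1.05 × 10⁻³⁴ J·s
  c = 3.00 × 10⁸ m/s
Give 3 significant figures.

Planck acceleration: a_P = √(c⁷/(ℏG)) = 5.59 × 10⁵¹ m/s².
9.81 / 5.59 × 10⁵¹ = 1.76 × 10⁻⁵¹

1.76 × 10⁻⁵¹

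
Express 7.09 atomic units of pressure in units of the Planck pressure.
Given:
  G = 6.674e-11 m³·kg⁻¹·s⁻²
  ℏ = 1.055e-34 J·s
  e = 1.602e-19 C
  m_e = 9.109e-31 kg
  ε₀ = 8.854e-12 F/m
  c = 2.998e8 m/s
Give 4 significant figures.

4.483e-100

atomic unit of pressure: P_au = E_h/a₀³ = m_e⁴e¹⁰/((4πε₀)⁵ℏ⁸) = 2.929e13 Pa
Planck pressure: p_P = c⁷/(ℏG²) = 4.632e113 Pa
7.09 × 2.929e13 / 4.632e113 = 4.483e-100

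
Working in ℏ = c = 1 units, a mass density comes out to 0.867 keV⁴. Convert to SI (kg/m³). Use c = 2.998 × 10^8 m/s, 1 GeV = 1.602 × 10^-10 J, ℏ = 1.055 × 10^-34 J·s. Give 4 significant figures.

Mass density is [E]/(c²[L]³) = [E]⁴/(ℏ³c⁵).
1 GeV⁴ → 1/(ℏ³c⁵) × (1 GeV in J)⁴ = 2.316 × 10^20 kg/m³.
Convert the energy scale: 0.867 keV⁴ = 8.67 × 10^-25 GeV⁴.
Result: 8.67 × 10^-25 × 2.316 × 10^20 = 2.008 × 10^-4 kg/m³.

2.008 × 10^-4 kg/m³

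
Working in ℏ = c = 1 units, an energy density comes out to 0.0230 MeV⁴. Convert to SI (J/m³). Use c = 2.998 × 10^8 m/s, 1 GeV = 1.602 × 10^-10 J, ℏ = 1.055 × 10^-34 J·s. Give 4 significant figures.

4.788 × 10^23 J/m³

[E]/[L]³ = [E]⁴/(ℏc)³; restore (ℏc)⁻³.
1 GeV⁴ → 1/(ℏc)³ × (1 GeV in J)⁴ = 2.082 × 10^37 J/m³.
Convert the energy scale: 0.0230 MeV⁴ = 2.30 × 10^-14 GeV⁴.
Result: 2.30 × 10^-14 × 2.082 × 10^37 = 4.788 × 10^23 J/m³.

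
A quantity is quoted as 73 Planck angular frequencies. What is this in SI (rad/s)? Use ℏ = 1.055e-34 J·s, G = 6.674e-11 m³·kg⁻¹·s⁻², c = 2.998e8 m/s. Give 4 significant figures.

One Planck angular frequency: ω_P = √(c⁵/(ℏG)) = 1.855e43 rad/s.
73 × 1.855e43 rad/s = 1.354e45 rad/s

1.354e45 rad/s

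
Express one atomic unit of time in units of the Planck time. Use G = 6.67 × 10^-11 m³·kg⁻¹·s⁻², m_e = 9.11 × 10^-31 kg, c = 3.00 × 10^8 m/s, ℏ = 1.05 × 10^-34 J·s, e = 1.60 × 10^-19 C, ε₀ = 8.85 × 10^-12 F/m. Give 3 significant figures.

4.47 × 10^26

atomic unit of time: τ_au = (4πε₀)²ℏ³/(m_e e⁴) = 2.40 × 10^-17 s
Planck time: t_P = √(ℏG/c⁵) = 5.37 × 10^-44 s
ratio = 2.40 × 10^-17 / 5.37 × 10^-44 = 4.47 × 10^26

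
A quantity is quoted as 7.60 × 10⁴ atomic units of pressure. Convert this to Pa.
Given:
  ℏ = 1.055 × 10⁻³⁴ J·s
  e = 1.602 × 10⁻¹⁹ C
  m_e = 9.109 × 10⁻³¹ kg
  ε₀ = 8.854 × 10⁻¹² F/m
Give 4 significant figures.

2.226 × 10¹⁸ Pa

One atomic unit of pressure: P_au = E_h/a₀³ = m_e⁴e¹⁰/((4πε₀)⁵ℏ⁸) = 2.929 × 10¹³ Pa.
7.60 × 10⁴ × 2.929 × 10¹³ Pa = 2.226 × 10¹⁸ Pa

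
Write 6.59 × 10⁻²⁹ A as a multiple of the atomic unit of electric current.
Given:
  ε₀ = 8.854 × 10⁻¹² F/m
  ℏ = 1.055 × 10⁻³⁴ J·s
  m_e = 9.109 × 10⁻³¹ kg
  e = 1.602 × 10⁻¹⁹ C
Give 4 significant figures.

9.967 × 10⁻²⁷

atomic unit of electric current: I_au = e E_h/ℏ = m_e e⁵/((4πε₀)²ℏ³) = 6.612 × 10⁻³ A.
6.59 × 10⁻²⁹ / 6.612 × 10⁻³ = 9.967 × 10⁻²⁷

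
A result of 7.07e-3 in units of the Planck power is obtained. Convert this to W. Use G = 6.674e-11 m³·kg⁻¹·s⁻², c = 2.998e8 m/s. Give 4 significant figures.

One Planck power: P_P = c⁵/G = 3.629e52 W.
7.07e-3 × 3.629e52 W = 2.566e50 W

2.566e50 W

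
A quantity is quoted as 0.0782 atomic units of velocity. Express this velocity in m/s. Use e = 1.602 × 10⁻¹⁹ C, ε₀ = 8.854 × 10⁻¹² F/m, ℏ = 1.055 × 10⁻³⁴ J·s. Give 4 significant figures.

1.710 × 10⁵ m/s

One atomic unit of velocity: v_au = e²/(4πε₀ℏ) = 2.186 × 10⁶ m/s.
0.0782 × 2.186 × 10⁶ m/s = 1.710 × 10⁵ m/s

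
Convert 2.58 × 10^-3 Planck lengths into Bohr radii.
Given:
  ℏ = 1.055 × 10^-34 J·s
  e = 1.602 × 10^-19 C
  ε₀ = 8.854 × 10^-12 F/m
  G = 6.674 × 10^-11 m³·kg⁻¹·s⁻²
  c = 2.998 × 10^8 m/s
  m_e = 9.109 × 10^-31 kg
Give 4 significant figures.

Planck length: ℓ_P = √(ℏG/c³) = 1.616 × 10^-35 m
Bohr radius: a₀ = 4πε₀ℏ²/(m_e e²) = 5.297 × 10^-11 m
2.58 × 10^-3 × 1.616 × 10^-35 / 5.297 × 10^-11 = 7.873 × 10^-28

7.873 × 10^-28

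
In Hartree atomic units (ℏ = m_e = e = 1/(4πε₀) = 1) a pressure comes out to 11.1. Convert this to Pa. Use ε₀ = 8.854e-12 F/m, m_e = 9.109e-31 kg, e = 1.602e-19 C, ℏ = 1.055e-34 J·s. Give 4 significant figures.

One atomic unit of pressure: P_au = E_h/a₀³ = m_e⁴e¹⁰/((4πε₀)⁵ℏ⁸) = 2.929e13 Pa.
11.1 × 2.929e13 Pa = 3.251e14 Pa

3.251e14 Pa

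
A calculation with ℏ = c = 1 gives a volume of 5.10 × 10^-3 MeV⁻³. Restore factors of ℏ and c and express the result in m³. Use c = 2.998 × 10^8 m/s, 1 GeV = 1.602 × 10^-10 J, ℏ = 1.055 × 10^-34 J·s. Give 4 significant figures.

Volume is [L]³ = [E]⁻³·(ℏc)³.
1 GeV⁻³ → (ℏc)³ × (1 GeV in J)⁻³ = 7.696 × 10^-48 m³.
Convert the energy scale: 5.10 × 10^-3 MeV⁻³ = 5.10 × 10^6 GeV⁻³.
Result: 5.10 × 10^6 × 7.696 × 10^-48 = 3.925 × 10^-41 m³.

3.925 × 10^-41 m³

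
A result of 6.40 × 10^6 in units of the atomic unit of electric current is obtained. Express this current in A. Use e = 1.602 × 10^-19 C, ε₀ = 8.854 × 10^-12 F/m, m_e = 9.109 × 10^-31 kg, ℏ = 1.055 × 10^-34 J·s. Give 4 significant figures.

4.232 × 10^4 A

One atomic unit of electric current: I_au = e E_h/ℏ = m_e e⁵/((4πε₀)²ℏ³) = 6.612 × 10^-3 A.
6.40 × 10^6 × 6.612 × 10^-3 A = 4.232 × 10^4 A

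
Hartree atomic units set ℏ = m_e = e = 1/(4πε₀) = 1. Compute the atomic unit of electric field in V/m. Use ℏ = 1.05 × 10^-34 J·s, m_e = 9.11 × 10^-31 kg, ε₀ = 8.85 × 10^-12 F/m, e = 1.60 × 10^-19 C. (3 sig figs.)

5.20 × 10^11 V/m

From ℏ = m_e = e = 1/(4πε₀) = 1 the electric field scale is E_au = E_h/(e a₀) = m_e²e⁵/((4πε₀)³ℏ⁴).
E_h = 4.38 × 10^-18 J
a₀ = 5.26 × 10^-11 m
E_h/(e·a₀) = 5.20 × 10^11 V/m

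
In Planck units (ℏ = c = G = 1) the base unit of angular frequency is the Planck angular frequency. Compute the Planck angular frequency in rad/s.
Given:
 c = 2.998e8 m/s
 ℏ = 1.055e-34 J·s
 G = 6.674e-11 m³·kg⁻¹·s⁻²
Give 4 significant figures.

ω_P = √(c⁵/(ℏG))
  = √(3.440e86)
  = 1.855e43 rad/s

1.855e43 rad/s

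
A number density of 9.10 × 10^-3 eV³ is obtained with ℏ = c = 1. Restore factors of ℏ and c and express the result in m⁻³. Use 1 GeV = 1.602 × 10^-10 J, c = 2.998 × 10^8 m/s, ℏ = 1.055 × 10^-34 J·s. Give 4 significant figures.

1.182 × 10^18 m⁻³

Number density is [L]⁻³ = [E]³/(ℏc)³.
1 GeV³ → 1/(ℏc)³ × (1 GeV in J)³ = 1.299 × 10^47 m⁻³.
Convert the energy scale: 9.10 × 10^-3 eV³ = 9.10 × 10^-30 GeV³.
Result: 9.10 × 10^-30 × 1.299 × 10^47 = 1.182 × 10^18 m⁻³.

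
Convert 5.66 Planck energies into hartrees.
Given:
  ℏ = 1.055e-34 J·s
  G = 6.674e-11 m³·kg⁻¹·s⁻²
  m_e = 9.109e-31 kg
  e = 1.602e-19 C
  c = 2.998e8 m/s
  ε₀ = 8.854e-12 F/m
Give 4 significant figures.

Planck energy: E_P = √(ℏc⁵/G) = 1.957e9 J
hartree: E_h = m_e e⁴/(4πε₀ℏ)² = 4.354e-18 J
5.66 × 1.957e9 / 4.354e-18 = 2.543e27

2.543e27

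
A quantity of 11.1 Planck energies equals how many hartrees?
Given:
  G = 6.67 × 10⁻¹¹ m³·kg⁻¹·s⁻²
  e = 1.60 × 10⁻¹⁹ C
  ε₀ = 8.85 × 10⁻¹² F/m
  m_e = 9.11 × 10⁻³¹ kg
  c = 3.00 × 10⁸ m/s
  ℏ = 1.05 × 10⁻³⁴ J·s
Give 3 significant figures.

4.96 × 10²⁷

Planck energy: E_P = √(ℏc⁵/G) = 1.96 × 10⁹ J
hartree: E_h = m_e e⁴/(4πε₀ℏ)² = 4.38 × 10⁻¹⁸ J
11.1 × 1.96 × 10⁹ / 4.38 × 10⁻¹⁸ = 4.96 × 10²⁷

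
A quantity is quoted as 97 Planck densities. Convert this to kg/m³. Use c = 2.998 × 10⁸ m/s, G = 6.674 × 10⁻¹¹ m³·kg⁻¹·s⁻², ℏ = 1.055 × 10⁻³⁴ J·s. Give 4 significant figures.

One Planck density: ρ_P = c⁵/(ℏG²) = 5.154 × 10⁹⁶ kg/m³.
97 × 5.154 × 10⁹⁶ kg/m³ = 4.999 × 10⁹⁸ kg/m³

4.999 × 10⁹⁸ kg/m³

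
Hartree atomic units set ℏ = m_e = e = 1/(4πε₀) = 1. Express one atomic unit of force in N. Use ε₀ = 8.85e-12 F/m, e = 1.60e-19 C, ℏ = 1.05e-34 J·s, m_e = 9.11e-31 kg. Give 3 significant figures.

8.33e-8 N

The unique combination of the constants set to 1 with dimensions of force is F_au = E_h/a₀ = m_e²e⁶/((4πε₀)³ℏ⁴).
E_h = 4.38e-18 J
a₀ = 5.26e-11 m
E_h/a₀ = 8.33e-8 N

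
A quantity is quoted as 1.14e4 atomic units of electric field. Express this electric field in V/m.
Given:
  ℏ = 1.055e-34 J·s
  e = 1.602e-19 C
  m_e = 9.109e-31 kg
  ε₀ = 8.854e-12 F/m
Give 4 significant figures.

5.849e15 V/m

One atomic unit of electric field: E_au = E_h/(e a₀) = m_e²e⁵/((4πε₀)³ℏ⁴) = 5.131e11 V/m.
1.14e4 × 5.131e11 V/m = 5.849e15 V/m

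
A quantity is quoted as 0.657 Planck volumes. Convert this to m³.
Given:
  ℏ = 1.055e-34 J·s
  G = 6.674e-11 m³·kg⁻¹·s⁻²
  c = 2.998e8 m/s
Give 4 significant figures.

One Planck volume: V_P = (ℏG/c³)^(3/2) = 4.224e-105 m³.
0.657 × 4.224e-105 m³ = 2.775e-105 m³

2.775e-105 m³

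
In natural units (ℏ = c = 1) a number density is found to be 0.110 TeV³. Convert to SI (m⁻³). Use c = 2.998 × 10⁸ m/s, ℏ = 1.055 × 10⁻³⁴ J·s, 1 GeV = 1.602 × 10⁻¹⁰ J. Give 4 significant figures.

1.429 × 10⁵⁵ m⁻³

Number density is [L]⁻³ = [E]³/(ℏc)³.
1 GeV³ → 1/(ℏc)³ × (1 GeV in J)³ = 1.299 × 10⁴⁷ m⁻³.
Convert the energy scale: 0.110 TeV³ = 1.10 × 10⁸ GeV³.
Result: 1.10 × 10⁸ × 1.299 × 10⁴⁷ = 1.429 × 10⁵⁵ m⁻³.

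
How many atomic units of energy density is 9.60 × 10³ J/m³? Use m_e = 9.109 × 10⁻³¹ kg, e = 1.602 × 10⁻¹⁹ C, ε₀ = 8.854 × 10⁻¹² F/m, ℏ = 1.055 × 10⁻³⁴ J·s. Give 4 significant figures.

3.277 × 10⁻¹⁰

atomic unit of energy density: u_au = E_h/a₀³ = m_e⁴e¹⁰/((4πε₀)⁵ℏ⁸) = 2.929 × 10¹³ J/m³.
9.60 × 10³ / 2.929 × 10¹³ = 3.277 × 10⁻¹⁰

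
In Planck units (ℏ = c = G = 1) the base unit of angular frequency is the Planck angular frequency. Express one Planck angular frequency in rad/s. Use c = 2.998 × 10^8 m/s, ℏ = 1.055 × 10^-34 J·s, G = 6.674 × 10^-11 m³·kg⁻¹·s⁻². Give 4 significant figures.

ω_P = √(c⁵/(ℏG))
  = √(3.440 × 10^86)
  = 1.855 × 10^43 rad/s

1.855 × 10^43 rad/s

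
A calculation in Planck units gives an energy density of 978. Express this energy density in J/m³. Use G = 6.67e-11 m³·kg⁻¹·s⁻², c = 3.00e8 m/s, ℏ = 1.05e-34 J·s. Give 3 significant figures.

4.58e116 J/m³

One Planck energy density: u_P = c⁷/(ℏG²) = 4.68e113 J/m³.
978 × 4.68e113 J/m³ = 4.58e116 J/m³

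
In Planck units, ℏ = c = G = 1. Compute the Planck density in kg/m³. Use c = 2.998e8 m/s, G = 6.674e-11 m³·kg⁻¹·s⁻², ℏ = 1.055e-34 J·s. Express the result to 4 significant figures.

5.154e96 kg/m³

Dimensional analysis gives ρ_P = c⁵/(ℏG²).
  = 2.422e42 / 4.699e-55
  = 5.154e96 kg/m³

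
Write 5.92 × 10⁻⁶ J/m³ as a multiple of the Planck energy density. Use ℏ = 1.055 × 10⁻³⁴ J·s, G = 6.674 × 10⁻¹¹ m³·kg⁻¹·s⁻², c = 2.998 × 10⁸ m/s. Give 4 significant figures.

1.278 × 10⁻¹¹⁹

Planck energy density: u_P = c⁷/(ℏG²) = 4.632 × 10¹¹³ J/m³.
5.92 × 10⁻⁶ / 4.632 × 10¹¹³ = 1.278 × 10⁻¹¹⁹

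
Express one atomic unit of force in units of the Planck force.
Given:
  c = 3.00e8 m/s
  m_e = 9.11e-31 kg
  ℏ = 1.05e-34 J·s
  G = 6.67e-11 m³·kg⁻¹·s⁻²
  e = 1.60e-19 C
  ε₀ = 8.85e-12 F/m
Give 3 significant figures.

6.86e-52

atomic unit of force: F_au = E_h/a₀ = m_e²e⁶/((4πε₀)³ℏ⁴) = 8.33e-8 N
Planck force: F_P = c⁴/G = 1.21e44 N
ratio = 8.33e-8 / 1.21e44 = 6.86e-52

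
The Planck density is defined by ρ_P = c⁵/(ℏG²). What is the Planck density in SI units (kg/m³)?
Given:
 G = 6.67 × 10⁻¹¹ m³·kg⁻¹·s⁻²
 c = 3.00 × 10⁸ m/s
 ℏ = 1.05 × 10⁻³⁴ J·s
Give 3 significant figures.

ρ_P = c⁵/(ℏG²)
  = 2.43 × 10⁴² / 4.67 × 10⁻⁵⁵
  = 5.20 × 10⁹⁶ kg/m³

5.20 × 10⁹⁶ kg/m³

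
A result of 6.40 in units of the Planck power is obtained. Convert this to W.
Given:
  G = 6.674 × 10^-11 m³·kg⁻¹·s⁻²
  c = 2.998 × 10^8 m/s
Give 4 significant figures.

One Planck power: P_P = c⁵/G = 3.629 × 10^52 W.
6.40 × 3.629 × 10^52 W = 2.322 × 10^53 W

2.322 × 10^53 W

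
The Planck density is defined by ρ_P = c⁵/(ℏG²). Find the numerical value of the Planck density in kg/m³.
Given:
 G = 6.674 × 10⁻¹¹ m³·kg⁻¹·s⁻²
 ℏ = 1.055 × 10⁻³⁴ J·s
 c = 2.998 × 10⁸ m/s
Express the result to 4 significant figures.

ρ_P = c⁵/(ℏG²)
  = 2.422 × 10⁴² / 4.699 × 10⁻⁵⁵
  = 5.154 × 10⁹⁶ kg/m³

5.154 × 10⁹⁶ kg/m³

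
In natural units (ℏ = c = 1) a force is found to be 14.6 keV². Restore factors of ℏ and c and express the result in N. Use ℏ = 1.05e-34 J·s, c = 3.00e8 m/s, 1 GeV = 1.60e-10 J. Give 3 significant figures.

1.19e-5 N

Force is [E]/[L] = [E]²/(ℏc); restore (ℏc)⁻¹.
1 GeV² → 1/(ℏc) × (1 GeV in J)² = 8.13e5 N.
Convert the energy scale: 14.6 keV² = 1.46e-11 GeV².
Result: 1.46e-11 × 8.13e5 = 1.19e-5 N.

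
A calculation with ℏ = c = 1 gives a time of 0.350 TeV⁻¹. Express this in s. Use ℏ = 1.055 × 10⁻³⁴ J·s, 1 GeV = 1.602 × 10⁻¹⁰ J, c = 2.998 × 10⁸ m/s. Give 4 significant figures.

2.305 × 10⁻²⁸ s

A time is [E]⁻¹ in ℏ=c=1; restore one factor of ℏ.
1 GeV⁻¹ → ℏ × (1 GeV in J)⁻¹ = 6.586 × 10⁻²⁵ s.
Convert the energy scale: 0.350 TeV⁻¹ = 3.50 × 10⁻⁴ GeV⁻¹.
Result: 3.50 × 10⁻⁴ × 6.586 × 10⁻²⁵ = 2.305 × 10⁻²⁸ s.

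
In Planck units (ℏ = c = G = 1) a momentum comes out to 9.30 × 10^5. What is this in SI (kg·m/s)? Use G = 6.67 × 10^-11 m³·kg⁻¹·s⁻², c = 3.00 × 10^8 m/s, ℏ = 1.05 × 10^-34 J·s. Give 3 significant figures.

6.06 × 10^6 kg·m/s

One Planck momentum: p_P = √(ℏc³/G) = 6.52 kg·m/s.
9.30 × 10^5 × 6.52 kg·m/s = 6.06 × 10^6 kg·m/s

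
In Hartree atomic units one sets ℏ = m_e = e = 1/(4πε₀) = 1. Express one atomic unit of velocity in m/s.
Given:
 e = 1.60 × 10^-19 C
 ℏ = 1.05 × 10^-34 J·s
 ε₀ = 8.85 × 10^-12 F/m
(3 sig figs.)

v_au = e²/(4πε₀ℏ)
  = 2.56 × 10^-38 / 1.17 × 10^-44
  = 2.19 × 10^6 m/s

2.19 × 10^6 m/s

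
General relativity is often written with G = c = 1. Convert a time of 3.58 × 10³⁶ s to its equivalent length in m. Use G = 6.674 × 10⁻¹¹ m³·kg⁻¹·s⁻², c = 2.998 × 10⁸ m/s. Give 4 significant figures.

Time → length via c.
3.58 × 10³⁶ s × (c) = 1.073 × 10⁴⁵ m

1.073 × 10⁴⁵ m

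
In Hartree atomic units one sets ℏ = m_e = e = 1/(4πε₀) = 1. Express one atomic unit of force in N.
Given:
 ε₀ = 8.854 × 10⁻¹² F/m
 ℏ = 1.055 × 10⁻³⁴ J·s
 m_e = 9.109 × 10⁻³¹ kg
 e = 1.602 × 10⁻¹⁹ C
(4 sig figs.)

F_au = E_h/a₀ = m_e²e⁶/((4πε₀)³ℏ⁴)
E_h = 4.354 × 10⁻¹⁸ J
a₀ = 5.297 × 10⁻¹¹ m
E_h/a₀ = 8.220 × 10⁻⁸ N

8.220 × 10⁻⁸ N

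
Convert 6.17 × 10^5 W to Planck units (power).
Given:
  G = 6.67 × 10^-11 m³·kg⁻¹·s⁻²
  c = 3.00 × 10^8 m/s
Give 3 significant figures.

Planck power: P_P = c⁵/G = 3.64 × 10^52 W.
6.17 × 10^5 / 3.64 × 10^52 = 1.69 × 10^-47

1.69 × 10^-47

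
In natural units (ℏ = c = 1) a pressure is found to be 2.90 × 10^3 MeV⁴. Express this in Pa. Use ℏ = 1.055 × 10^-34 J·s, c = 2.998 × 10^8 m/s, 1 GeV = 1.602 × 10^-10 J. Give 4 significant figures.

Pressure is [E]/[L]³ = [E]⁴/(ℏc)³.
1 GeV⁴ → 1/(ℏc)³ × (1 GeV in J)⁴ = 2.082 × 10^37 Pa.
Convert the energy scale: 2.90 × 10^3 MeV⁴ = 2.90 × 10^-9 GeV⁴.
Result: 2.90 × 10^-9 × 2.082 × 10^37 = 6.037 × 10^28 Pa.

6.037 × 10^28 Pa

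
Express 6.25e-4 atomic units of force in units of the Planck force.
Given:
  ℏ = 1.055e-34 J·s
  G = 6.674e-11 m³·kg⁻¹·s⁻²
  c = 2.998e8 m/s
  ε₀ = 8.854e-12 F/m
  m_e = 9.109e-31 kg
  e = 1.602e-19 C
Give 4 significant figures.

4.244e-55

atomic unit of force: F_au = E_h/a₀ = m_e²e⁶/((4πε₀)³ℏ⁴) = 8.220e-8 N
Planck force: F_P = c⁴/G = 1.210e44 N
6.25e-4 × 8.220e-8 / 1.210e44 = 4.244e-55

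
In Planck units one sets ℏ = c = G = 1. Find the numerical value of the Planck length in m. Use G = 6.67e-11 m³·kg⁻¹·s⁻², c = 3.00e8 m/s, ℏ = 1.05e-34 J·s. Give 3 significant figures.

ℓ_P = √(ℏG/c³)
  = √(2.59e-70)
  = 1.61e-35 m

1.61e-35 m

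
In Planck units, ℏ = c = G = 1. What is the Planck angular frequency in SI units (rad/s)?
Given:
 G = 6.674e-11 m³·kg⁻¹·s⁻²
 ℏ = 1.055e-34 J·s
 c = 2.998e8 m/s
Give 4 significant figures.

Dimensional analysis gives ω_P = √(c⁵/(ℏG)).
  = √(3.440e86)
  = 1.855e43 rad/s

1.855e43 rad/s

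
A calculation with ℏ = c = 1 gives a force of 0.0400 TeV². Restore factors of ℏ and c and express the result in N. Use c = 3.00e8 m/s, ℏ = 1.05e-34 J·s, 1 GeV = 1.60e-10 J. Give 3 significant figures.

Force is [E]/[L] = [E]²/(ℏc); restore (ℏc)⁻¹.
1 GeV² → 1/(ℏc) × (1 GeV in J)² = 8.13e5 N.
Convert the energy scale: 0.0400 TeV² = 4.00e4 GeV².
Result: 4.00e4 × 8.13e5 = 3.25e10 N.

3.25e10 N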